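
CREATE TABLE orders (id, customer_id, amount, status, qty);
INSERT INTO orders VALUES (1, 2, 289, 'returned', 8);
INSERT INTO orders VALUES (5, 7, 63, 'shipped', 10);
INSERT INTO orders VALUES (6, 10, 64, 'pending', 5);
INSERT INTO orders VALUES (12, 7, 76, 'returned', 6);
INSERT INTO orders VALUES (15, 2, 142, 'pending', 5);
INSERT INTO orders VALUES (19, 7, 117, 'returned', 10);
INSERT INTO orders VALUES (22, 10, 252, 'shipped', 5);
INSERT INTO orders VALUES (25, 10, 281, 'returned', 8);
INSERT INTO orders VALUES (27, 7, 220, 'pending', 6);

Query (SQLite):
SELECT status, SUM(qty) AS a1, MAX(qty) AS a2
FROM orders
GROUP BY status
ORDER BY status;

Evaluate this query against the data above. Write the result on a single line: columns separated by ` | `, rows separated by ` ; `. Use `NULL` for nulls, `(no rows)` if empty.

pending | 16 | 6 ; returned | 32 | 10 ; shipped | 15 | 10

Group orders by status.
Per group compute: SUM(qty), MAX(qty).
  pending: ids {6, 15, 27} → SUM(qty)=16, MAX(qty)=6
  returned: ids {1, 12, 19, 25} → SUM(qty)=32, MAX(qty)=10
  shipped: ids {5, 22} → SUM(qty)=15, MAX(qty)=10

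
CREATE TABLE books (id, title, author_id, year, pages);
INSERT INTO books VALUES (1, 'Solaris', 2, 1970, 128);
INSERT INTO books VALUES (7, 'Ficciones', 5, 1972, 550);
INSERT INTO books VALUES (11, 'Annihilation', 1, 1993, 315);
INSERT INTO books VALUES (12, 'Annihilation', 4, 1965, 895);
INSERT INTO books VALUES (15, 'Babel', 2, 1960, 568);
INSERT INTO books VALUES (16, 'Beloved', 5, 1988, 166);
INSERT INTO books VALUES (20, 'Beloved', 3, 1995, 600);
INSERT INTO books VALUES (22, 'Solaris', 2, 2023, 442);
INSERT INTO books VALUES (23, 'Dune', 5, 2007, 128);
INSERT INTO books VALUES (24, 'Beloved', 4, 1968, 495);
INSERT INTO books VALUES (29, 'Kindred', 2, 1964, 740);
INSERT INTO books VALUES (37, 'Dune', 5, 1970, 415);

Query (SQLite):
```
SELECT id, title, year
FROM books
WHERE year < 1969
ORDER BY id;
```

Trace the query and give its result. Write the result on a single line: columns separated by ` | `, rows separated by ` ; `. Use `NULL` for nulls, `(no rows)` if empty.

12 | Annihilation | 1965 ; 15 | Babel | 1960 ; 24 | Beloved | 1968 ; 29 | Kindred | 1964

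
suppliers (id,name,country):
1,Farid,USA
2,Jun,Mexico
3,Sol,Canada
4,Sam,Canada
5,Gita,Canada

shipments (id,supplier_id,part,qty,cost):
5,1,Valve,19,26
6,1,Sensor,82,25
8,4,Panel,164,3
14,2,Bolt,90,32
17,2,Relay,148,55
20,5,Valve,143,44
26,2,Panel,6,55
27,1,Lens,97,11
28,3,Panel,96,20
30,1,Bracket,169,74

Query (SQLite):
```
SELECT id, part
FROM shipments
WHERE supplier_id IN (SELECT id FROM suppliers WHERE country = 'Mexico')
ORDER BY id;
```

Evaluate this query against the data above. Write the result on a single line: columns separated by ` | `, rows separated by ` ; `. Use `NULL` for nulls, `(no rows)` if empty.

14 | Bolt ; 17 | Relay ; 26 | Panel

Inner query: suppliers.id where country = 'Mexico'.
Outer: keep shipments rows whose supplier_id is in that set.
Inner query → {2}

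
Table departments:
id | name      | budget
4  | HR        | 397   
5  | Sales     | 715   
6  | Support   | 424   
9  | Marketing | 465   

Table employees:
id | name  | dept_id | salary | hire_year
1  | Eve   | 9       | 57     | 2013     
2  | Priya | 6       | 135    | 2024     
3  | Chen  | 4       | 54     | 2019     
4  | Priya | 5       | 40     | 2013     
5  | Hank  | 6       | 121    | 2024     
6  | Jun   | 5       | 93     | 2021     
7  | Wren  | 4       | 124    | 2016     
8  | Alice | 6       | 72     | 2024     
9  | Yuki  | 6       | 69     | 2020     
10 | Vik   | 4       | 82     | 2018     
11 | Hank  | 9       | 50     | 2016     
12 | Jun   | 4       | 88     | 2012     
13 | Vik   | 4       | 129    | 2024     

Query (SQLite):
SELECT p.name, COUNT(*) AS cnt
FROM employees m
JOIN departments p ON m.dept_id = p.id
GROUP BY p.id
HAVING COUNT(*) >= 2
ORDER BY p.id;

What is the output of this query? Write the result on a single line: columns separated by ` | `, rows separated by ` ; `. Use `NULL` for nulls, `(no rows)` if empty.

Join each employees row to its departments via dept_id.
Group joined rows by departments.id; compute COUNT(*) per group.
HAVING: keep groups with count ≥ 2.
  4: ids {3, 7, 10, 12, 13} → COUNT(*)=5
  5: ids {4, 6} → COUNT(*)=2
  6: ids {2, 5, 8, 9} → COUNT(*)=4
  9: ids {1, 11} → COUNT(*)=2

HR | 5 ; Sales | 2 ; Support | 4 ; Marketing | 2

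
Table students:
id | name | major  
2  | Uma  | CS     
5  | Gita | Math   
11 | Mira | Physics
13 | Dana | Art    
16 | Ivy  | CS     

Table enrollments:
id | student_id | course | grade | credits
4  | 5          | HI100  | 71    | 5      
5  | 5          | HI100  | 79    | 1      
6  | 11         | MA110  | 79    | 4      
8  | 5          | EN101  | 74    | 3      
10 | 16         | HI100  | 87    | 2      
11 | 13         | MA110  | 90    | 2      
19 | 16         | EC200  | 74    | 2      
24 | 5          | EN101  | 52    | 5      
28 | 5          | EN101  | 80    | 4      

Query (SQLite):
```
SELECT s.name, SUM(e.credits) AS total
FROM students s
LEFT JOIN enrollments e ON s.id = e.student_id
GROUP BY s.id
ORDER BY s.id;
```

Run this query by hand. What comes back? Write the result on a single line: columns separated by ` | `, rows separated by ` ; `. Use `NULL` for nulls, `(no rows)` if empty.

LEFT JOIN keeps every students row; unmatched ones get NULL for enrollments columns.
Group by students.id and compute SUM(e.credits). SUM over an all-NULL group is NULL.
  2: ids {—} → SUM(e.credits)=NULL
  5: ids {4, 5, 8, 24, 28} → SUM(e.credits)=18
  11: ids {6} → SUM(e.credits)=4
  13: ids {11} → SUM(e.credits)=2
  16: ids {10, 19} → SUM(e.credits)=4

Uma | NULL ; Gita | 18 ; Mira | 4 ; Dana | 2 ; Ivy | 4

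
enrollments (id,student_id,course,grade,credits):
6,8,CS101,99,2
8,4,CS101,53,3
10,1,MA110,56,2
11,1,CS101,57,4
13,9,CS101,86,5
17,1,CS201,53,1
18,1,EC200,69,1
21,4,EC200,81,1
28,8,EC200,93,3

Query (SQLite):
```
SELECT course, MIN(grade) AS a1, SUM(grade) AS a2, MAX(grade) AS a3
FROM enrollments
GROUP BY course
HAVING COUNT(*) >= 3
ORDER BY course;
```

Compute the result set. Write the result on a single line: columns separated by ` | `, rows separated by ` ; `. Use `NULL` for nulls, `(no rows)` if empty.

Group enrollments by course.
Per group compute: MIN(grade), SUM(grade), MAX(grade).
HAVING: drop groups with fewer than 3 rows.
  CS101: ids {6, 8, 11, 13} → MIN(grade)=53, SUM(grade)=295, MAX(grade)=99
  CS201: ids {17} → MIN(grade)=53, SUM(grade)=53, MAX(grade)=53
  EC200: ids {18, 21, 28} → MIN(grade)=69, SUM(grade)=243, MAX(grade)=93
  MA110: ids {10} → MIN(grade)=56, SUM(grade)=56, MAX(grade)=56

CS101 | 53 | 295 | 99 ; EC200 | 69 | 243 | 93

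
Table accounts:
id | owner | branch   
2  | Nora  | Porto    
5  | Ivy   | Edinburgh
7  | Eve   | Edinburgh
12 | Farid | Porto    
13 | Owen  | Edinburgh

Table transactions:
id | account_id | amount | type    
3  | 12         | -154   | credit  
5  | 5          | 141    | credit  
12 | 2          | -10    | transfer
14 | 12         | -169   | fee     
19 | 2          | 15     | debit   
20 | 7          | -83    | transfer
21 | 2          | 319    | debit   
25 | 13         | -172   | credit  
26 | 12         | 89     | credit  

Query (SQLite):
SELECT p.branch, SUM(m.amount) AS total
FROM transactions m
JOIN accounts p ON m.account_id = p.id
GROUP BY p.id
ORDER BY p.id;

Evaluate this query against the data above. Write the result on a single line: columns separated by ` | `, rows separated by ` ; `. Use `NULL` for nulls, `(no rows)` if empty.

Porto | 324 ; Edinburgh | 141 ; Edinburgh | -83 ; Porto | -234 ; Edinburgh | -172

Join each transactions row to its accounts via account_id.
Group joined rows by accounts.id; compute SUM(m.amount) per group.
  2: ids {12, 19, 21} → SUM(m.amount)=324
  5: ids {5} → SUM(m.amount)=141
  7: ids {20} → SUM(m.amount)=-83
  12: ids {3, 14, 26} → SUM(m.amount)=-234
  13: ids {25} → SUM(m.amount)=-172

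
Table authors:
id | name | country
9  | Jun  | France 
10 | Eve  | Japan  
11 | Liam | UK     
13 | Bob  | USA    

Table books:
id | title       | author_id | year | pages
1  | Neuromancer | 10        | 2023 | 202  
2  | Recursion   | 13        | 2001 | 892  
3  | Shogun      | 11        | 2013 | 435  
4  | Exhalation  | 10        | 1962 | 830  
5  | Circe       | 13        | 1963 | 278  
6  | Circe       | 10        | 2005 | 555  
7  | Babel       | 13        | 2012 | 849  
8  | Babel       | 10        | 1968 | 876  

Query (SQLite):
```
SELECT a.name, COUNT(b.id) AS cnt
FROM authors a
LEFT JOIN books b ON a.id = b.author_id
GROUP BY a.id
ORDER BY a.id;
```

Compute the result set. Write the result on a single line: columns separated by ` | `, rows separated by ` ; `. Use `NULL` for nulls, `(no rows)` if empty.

Jun | 0 ; Eve | 4 ; Liam | 1 ; Bob | 3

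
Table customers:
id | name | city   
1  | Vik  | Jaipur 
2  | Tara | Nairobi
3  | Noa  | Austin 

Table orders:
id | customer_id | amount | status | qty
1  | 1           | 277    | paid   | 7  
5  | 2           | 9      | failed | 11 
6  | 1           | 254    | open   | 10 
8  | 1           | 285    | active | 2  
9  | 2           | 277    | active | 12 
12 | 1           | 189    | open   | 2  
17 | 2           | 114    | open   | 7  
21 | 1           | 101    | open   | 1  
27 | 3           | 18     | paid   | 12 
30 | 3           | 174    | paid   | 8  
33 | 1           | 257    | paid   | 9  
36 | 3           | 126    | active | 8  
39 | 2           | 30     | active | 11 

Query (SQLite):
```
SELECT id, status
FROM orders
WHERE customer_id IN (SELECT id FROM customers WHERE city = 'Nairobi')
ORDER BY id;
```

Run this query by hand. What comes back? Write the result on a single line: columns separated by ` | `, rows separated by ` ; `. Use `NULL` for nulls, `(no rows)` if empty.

Inner query: customers.id where city = 'Nairobi'.
Outer: keep orders rows whose customer_id is in that set.
Inner query → {2}

5 | failed ; 9 | active ; 17 | open ; 39 | active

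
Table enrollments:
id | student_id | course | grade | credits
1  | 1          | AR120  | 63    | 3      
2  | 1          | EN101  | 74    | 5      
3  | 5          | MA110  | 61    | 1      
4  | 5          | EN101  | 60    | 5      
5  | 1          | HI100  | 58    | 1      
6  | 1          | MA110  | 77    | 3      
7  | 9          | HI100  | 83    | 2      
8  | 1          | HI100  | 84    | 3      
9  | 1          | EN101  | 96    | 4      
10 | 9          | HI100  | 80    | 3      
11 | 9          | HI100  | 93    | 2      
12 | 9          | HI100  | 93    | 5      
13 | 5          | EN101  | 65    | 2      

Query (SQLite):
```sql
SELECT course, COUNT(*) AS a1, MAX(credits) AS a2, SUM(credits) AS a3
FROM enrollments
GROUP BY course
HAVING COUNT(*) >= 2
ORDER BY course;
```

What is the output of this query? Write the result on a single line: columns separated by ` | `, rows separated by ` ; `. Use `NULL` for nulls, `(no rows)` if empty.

Group enrollments by course.
Per group compute: COUNT(*), MAX(credits), SUM(credits).
HAVING: drop groups with fewer than 2 rows.
  AR120: ids {1} → COUNT(*)=1, MAX(credits)=3, SUM(credits)=3
  EN101: ids {2, 4, 9, 13} → COUNT(*)=4, MAX(credits)=5, SUM(credits)=16
  HI100: ids {5, 7, 8, 10, 11, 12} → COUNT(*)=6, MAX(credits)=5, SUM(credits)=16
  MA110: ids {3, 6} → COUNT(*)=2, MAX(credits)=3, SUM(credits)=4

EN101 | 4 | 5 | 16 ; HI100 | 6 | 5 | 16 ; MA110 | 2 | 3 | 4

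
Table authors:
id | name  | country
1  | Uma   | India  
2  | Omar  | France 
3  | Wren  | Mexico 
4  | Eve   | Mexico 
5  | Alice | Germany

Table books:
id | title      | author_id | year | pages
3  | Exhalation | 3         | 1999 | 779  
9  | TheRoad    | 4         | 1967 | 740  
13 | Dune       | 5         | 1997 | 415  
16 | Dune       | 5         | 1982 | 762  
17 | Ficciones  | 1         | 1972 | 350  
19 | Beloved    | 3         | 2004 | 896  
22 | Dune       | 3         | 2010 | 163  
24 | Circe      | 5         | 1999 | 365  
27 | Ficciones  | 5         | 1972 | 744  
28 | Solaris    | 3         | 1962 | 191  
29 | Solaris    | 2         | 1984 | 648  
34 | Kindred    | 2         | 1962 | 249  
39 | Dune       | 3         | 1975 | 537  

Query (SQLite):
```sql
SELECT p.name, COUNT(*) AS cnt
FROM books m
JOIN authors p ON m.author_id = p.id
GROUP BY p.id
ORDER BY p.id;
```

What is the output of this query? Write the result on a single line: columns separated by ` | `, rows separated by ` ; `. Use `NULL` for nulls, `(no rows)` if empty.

Uma | 1 ; Omar | 2 ; Wren | 5 ; Eve | 1 ; Alice | 4

Join each books row to its authors via author_id.
Group joined rows by authors.id; compute COUNT(*) per group.
  1: ids {17} → COUNT(*)=1
  2: ids {29, 34} → COUNT(*)=2
  3: ids {3, 19, 22, 28, 39} → COUNT(*)=5
  4: ids {9} → COUNT(*)=1
  5: ids {13, 16, 24, 27} → COUNT(*)=4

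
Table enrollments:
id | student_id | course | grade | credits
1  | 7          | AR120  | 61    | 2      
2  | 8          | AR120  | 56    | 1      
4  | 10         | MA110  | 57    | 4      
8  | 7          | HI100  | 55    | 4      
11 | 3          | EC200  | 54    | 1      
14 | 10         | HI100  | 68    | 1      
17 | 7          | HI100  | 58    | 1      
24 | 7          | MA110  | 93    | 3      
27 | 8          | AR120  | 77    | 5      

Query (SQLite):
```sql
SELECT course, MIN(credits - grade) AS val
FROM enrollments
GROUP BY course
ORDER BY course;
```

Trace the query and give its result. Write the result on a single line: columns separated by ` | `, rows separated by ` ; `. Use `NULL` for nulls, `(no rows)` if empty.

AR120 | -72 ; EC200 | -53 ; HI100 | -67 ; MA110 | -90

For each row compute credits - grade.
Group by course; take MIN of the expression per group.
  AR120: ids {1, 2, 27} → MIN(credits - grade)=-72
  EC200: ids {11} → MIN(credits - grade)=-53
  HI100: ids {8, 14, 17} → MIN(credits - grade)=-67
  MA110: ids {4, 24} → MIN(credits - grade)=-90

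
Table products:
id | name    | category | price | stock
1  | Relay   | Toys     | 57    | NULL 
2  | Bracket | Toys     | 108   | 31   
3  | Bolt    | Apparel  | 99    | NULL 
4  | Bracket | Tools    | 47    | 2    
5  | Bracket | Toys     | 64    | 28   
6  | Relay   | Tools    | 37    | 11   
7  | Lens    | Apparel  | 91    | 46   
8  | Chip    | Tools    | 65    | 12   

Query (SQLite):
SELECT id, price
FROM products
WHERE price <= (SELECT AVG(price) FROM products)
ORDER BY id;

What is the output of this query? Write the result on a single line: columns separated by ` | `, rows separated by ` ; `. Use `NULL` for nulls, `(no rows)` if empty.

1 | 57 ; 4 | 47 ; 5 | 64 ; 6 | 37 ; 8 | 65

Scalar subquery: AVG(price) over all products rows = 71.0.
Keep rows where price <= that value.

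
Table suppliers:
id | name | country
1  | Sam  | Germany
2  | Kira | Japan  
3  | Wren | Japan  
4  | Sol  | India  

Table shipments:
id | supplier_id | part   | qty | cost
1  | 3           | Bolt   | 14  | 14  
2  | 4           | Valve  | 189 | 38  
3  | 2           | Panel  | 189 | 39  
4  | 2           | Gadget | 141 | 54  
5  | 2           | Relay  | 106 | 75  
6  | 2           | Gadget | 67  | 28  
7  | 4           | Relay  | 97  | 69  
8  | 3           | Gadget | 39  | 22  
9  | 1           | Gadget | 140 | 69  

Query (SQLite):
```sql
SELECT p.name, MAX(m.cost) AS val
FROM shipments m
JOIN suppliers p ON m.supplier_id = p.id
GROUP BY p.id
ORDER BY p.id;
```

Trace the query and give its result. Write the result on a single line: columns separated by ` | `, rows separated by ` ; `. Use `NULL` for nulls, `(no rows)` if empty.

Join each shipments row to its suppliers via supplier_id.
Group joined rows by suppliers.id; compute MAX(m.cost) per group.
  1: ids {9} → MAX(m.cost)=69
  2: ids {3, 4, 5, 6} → MAX(m.cost)=75
  3: ids {1, 8} → MAX(m.cost)=22
  4: ids {2, 7} → MAX(m.cost)=69

Sam | 69 ; Kira | 75 ; Wren | 22 ; Sol | 69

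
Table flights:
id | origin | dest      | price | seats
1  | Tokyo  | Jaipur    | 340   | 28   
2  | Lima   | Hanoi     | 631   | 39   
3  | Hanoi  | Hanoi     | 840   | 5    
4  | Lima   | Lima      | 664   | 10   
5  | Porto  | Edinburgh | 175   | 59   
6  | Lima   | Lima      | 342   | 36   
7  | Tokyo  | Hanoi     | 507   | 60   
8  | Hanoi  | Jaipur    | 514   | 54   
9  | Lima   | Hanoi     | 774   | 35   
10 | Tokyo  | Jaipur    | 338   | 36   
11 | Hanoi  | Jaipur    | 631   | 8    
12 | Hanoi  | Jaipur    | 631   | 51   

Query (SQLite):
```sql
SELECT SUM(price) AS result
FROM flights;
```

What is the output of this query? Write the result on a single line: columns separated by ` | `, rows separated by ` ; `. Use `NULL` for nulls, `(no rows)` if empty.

6387

All price values: [340, 631, 840, 664, 175, 342, 507, 514, 774, 338, 631, 631].
SUM of non-NULL values = 6387.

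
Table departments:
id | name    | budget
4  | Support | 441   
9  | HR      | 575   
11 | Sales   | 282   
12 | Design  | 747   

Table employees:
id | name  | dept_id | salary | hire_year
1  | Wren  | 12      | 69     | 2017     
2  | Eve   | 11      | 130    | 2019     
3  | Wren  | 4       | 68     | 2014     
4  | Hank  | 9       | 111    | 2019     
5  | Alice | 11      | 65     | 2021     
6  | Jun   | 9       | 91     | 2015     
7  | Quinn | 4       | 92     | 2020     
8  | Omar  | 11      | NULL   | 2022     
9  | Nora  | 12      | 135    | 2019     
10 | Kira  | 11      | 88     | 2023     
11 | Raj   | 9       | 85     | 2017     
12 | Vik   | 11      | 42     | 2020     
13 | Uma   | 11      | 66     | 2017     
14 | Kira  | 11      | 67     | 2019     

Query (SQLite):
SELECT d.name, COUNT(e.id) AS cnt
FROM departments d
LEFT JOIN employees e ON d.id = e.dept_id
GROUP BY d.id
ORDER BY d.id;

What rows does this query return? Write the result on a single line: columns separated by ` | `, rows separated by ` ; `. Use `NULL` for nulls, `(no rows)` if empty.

LEFT JOIN keeps every departments row; unmatched ones get NULL for employees columns.
Group by departments.id and compute COUNT(e.id). COUNT(col) of an all-NULL group is 0.
  4: ids {3, 7} → COUNT(e.id)=2
  9: ids {4, 6, 11} → COUNT(e.id)=3
  11: ids {2, 5, 8, 10, 12, 13, 14} → COUNT(e.id)=7
  12: ids {1, 9} → COUNT(e.id)=2

Support | 2 ; HR | 3 ; Sales | 7 ; Design | 2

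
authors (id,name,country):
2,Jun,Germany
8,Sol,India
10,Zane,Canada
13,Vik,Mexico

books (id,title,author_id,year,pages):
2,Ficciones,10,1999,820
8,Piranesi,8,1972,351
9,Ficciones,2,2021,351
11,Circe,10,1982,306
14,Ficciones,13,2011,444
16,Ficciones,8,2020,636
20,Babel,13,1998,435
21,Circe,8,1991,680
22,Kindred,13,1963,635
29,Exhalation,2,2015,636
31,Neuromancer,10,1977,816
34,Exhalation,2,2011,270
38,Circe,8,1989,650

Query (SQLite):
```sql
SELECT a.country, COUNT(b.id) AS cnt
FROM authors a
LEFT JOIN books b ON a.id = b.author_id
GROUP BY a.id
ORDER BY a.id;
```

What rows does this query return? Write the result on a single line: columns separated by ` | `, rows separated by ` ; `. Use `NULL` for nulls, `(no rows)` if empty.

Germany | 3 ; India | 4 ; Canada | 3 ; Mexico | 3

LEFT JOIN keeps every authors row; unmatched ones get NULL for books columns.
Group by authors.id and compute COUNT(b.id). COUNT(col) of an all-NULL group is 0.
  2: ids {9, 29, 34} → COUNT(b.id)=3
  8: ids {8, 16, 21, 38} → COUNT(b.id)=4
  10: ids {2, 11, 31} → COUNT(b.id)=3
  13: ids {14, 20, 22} → COUNT(b.id)=3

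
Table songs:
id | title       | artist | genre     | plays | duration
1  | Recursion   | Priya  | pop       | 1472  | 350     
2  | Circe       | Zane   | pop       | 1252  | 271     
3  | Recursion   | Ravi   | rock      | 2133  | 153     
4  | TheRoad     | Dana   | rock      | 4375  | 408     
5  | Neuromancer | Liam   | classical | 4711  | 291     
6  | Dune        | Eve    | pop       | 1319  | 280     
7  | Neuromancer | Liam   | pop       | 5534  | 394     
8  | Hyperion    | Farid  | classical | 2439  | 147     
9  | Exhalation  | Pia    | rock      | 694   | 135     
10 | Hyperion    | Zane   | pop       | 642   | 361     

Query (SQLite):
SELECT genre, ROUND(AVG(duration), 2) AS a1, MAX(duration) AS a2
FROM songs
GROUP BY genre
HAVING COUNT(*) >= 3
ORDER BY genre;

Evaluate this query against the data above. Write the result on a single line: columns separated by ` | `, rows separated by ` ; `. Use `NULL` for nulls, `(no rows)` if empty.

Group songs by genre.
Per group compute: ROUND(AVG(duration), 2), MAX(duration).
HAVING: drop groups with fewer than 3 rows.
  classical: ids {5, 8} → ROUND(AVG(duration), 2)=219, MAX(duration)=291
  pop: ids {1, 2, 6, 7, 10} → ROUND(AVG(duration), 2)=331.2, MAX(duration)=394
  rock: ids {3, 4, 9} → ROUND(AVG(duration), 2)=232, MAX(duration)=408

pop | 331.2 | 394 ; rock | 232 | 408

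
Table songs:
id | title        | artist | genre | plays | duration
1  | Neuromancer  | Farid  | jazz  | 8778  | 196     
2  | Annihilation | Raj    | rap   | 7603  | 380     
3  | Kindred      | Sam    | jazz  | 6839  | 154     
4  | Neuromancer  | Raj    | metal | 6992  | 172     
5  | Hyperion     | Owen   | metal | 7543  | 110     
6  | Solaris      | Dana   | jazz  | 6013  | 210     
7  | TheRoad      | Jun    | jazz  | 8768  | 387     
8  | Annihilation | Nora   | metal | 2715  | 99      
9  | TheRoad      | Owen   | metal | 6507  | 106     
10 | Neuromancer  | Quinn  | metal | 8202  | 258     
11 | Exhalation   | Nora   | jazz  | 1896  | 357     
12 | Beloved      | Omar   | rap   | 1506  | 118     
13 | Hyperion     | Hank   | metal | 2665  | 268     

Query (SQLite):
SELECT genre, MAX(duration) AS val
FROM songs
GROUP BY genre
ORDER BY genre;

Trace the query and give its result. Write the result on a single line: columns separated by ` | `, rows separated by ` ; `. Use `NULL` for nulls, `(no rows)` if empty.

jazz | 387 ; metal | 268 ; rap | 380

Partition songs by genre; compute MAX(duration) within each group.
  jazz: ids {1, 3, 6, 7, 11} → MAX(duration)=387
  metal: ids {4, 5, 8, 9, 10, 13} → MAX(duration)=268
  rap: ids {2, 12} → MAX(duration)=380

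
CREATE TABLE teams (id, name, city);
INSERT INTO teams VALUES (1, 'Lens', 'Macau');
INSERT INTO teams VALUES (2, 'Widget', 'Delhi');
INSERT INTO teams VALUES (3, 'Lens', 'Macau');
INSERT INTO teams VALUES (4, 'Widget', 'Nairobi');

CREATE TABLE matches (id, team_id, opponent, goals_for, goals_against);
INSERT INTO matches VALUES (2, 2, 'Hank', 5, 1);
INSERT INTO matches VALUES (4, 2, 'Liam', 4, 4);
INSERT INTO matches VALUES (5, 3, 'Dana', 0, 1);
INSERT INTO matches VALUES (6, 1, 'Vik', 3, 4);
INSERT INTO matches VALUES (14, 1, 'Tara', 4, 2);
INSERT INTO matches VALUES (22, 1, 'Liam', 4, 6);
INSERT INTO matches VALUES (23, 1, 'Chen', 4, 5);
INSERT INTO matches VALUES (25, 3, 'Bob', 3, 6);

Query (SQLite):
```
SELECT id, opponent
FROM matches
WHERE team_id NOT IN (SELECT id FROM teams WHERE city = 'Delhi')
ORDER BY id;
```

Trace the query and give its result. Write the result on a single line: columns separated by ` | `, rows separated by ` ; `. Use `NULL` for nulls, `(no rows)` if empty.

Inner query: teams.id where city = 'Delhi'.
Outer: keep matches rows whose team_id is not in that set.
Inner query → {2}

5 | Dana ; 6 | Vik ; 14 | Tara ; 22 | Liam ; 23 | Chen ; 25 | Bob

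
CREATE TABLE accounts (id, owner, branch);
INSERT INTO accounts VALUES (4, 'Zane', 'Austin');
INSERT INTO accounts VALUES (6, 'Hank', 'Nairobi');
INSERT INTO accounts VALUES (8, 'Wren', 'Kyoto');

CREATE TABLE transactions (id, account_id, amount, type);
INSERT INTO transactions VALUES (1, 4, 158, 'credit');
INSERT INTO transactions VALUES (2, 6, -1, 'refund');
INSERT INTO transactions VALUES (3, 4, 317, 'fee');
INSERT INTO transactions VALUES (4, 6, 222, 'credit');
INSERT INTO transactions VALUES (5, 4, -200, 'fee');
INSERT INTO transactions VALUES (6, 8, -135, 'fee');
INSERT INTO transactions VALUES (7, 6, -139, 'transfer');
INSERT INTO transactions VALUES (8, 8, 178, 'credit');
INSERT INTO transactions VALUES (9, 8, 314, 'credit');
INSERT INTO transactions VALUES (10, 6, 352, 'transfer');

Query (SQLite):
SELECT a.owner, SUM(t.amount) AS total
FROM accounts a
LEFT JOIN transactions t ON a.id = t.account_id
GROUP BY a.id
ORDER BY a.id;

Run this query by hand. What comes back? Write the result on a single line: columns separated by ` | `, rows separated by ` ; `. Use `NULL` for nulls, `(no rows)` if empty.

Zane | 275 ; Hank | 434 ; Wren | 357

LEFT JOIN keeps every accounts row; unmatched ones get NULL for transactions columns.
Group by accounts.id and compute SUM(t.amount). SUM over an all-NULL group is NULL.
  4: ids {1, 3, 5} → SUM(t.amount)=275
  6: ids {2, 4, 7, 10} → SUM(t.amount)=434
  8: ids {6, 8, 9} → SUM(t.amount)=357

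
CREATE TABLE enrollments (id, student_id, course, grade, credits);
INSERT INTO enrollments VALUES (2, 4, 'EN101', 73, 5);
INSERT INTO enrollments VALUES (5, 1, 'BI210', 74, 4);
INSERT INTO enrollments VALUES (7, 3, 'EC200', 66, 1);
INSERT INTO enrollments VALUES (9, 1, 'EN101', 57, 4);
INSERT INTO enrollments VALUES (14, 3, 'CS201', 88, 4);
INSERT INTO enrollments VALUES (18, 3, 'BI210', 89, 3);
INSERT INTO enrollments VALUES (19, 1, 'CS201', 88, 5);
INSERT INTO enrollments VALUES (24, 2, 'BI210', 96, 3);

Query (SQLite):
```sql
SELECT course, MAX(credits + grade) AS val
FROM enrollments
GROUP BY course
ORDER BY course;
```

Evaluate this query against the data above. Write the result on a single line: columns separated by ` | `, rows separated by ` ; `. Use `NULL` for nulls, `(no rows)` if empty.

BI210 | 99 ; CS201 | 93 ; EC200 | 67 ; EN101 | 78

For each row compute credits + grade.
Group by course; take MAX of the expression per group.
  BI210: ids {5, 18, 24} → MAX(credits + grade)=99
  CS201: ids {14, 19} → MAX(credits + grade)=93
  EC200: ids {7} → MAX(credits + grade)=67
  EN101: ids {2, 9} → MAX(credits + grade)=78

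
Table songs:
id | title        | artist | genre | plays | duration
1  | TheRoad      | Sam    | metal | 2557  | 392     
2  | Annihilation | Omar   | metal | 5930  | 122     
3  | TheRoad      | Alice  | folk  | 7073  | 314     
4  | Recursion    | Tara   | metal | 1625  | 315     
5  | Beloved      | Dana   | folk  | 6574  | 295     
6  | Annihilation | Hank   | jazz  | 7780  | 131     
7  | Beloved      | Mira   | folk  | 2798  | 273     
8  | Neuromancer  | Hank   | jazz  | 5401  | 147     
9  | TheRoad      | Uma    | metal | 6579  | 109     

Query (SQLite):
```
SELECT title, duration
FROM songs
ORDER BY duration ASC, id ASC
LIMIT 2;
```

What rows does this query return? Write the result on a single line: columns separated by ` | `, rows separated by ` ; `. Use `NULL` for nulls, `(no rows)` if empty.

Sort by duration asc, tiebreak id asc: (109, id=9), (122, id=2), (131, id=6), (147, id=8), (273, id=7) …. Take first 2.

TheRoad | 109 ; Annihilation | 122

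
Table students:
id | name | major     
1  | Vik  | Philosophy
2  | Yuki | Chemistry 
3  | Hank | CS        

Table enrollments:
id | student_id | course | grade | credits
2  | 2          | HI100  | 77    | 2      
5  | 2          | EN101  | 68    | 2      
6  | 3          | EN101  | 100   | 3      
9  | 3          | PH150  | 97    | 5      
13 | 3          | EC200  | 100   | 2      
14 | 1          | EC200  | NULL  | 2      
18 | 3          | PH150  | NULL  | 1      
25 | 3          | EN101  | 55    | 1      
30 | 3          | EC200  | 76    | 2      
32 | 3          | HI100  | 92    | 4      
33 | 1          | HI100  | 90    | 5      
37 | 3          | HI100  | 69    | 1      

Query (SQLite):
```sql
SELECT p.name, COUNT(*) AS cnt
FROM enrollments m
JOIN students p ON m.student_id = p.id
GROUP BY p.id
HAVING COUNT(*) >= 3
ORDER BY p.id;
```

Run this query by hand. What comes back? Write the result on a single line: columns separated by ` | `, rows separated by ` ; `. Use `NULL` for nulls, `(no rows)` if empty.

Hank | 8

Join each enrollments row to its students via student_id.
Group joined rows by students.id; compute COUNT(*) per group.
HAVING: keep groups with count ≥ 3.
  1: ids {14, 33} → COUNT(*)=2
  2: ids {2, 5} → COUNT(*)=2
  3: ids {6, 9, 13, 18, 25, 30, 32, 37} → COUNT(*)=8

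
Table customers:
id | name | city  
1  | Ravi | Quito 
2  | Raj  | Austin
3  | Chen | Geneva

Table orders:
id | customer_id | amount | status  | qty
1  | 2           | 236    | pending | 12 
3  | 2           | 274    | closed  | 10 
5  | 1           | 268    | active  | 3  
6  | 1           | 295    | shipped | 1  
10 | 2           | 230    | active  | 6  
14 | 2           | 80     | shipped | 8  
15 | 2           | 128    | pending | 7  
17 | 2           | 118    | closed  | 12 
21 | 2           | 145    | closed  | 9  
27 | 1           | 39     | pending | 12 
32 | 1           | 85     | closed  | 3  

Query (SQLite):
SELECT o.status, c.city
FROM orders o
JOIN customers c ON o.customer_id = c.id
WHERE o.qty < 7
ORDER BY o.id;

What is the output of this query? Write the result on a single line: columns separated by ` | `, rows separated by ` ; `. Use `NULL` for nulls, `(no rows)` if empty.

active | Quito ; shipped | Quito ; active | Austin ; closed | Quito

Each orders row matches the customers row where customer_id = customers.id.
Then keep rows with o.qty < 7.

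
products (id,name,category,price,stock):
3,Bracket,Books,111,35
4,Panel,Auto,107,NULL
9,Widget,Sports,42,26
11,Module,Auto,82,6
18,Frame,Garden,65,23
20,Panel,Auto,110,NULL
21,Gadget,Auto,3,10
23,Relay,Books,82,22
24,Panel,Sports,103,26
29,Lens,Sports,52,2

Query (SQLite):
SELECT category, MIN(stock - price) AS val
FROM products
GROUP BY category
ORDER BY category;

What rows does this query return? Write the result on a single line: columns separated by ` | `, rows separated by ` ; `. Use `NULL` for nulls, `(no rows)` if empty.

Auto | -76 ; Books | -76 ; Garden | -42 ; Sports | -77

For each row compute stock - price.
Group by category; take MIN of the expression per group.
  Auto: ids {4, 11, 20, 21} → MIN(stock - price)=-76
  Books: ids {3, 23} → MIN(stock - price)=-76
  Garden: ids {18} → MIN(stock - price)=-42
  Sports: ids {9, 24, 29} → MIN(stock - price)=-77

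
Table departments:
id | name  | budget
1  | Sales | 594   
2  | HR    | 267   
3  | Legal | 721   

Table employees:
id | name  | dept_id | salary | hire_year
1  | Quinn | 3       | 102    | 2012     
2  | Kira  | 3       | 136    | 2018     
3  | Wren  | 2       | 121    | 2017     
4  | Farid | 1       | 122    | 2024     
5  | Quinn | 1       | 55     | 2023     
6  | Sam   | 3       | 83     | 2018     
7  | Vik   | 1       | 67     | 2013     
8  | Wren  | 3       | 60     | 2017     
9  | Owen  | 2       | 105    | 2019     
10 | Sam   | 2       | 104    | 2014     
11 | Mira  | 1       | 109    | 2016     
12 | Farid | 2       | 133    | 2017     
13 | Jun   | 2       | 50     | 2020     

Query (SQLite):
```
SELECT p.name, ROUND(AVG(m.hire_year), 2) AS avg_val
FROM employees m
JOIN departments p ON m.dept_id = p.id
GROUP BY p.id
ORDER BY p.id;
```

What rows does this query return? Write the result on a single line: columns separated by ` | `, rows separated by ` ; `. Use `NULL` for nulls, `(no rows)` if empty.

Join each employees row to its departments via dept_id.
Group joined rows by departments.id; compute ROUND(AVG(m.hire_year), 2) per group.
  1: ids {4, 5, 7, 11} → ROUND(AVG(m.hire_year), 2)=2019
  2: ids {3, 9, 10, 12, 13} → ROUND(AVG(m.hire_year), 2)=2017.4
  3: ids {1, 2, 6, 8} → ROUND(AVG(m.hire_year), 2)=2016.25

Sales | 2019 ; HR | 2017.4 ; Legal | 2016.25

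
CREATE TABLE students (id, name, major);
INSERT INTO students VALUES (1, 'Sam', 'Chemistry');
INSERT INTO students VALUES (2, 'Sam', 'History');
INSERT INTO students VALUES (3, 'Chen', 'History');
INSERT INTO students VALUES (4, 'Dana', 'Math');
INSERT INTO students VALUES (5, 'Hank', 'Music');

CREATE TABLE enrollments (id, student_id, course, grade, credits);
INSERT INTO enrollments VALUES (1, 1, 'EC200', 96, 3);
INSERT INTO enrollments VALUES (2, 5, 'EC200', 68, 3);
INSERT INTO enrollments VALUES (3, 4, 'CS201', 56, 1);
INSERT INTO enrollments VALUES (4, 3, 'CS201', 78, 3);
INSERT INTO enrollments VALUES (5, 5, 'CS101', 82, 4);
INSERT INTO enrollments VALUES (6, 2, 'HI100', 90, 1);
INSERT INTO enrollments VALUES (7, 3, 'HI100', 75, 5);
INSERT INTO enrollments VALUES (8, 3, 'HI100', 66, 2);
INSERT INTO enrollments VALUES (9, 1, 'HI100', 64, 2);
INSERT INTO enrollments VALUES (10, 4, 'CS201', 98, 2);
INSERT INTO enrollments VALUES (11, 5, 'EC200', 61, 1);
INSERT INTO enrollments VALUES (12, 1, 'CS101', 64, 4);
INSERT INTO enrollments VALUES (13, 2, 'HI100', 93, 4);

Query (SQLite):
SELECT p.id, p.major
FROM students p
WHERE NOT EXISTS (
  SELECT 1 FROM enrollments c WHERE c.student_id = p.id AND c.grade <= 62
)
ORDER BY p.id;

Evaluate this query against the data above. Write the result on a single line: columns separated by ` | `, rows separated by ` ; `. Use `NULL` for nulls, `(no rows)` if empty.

For each students row, check whether any enrollments with matching student_id has grade <= 62.
Keep rows where that is false.

1 | Chemistry ; 2 | History ; 3 | History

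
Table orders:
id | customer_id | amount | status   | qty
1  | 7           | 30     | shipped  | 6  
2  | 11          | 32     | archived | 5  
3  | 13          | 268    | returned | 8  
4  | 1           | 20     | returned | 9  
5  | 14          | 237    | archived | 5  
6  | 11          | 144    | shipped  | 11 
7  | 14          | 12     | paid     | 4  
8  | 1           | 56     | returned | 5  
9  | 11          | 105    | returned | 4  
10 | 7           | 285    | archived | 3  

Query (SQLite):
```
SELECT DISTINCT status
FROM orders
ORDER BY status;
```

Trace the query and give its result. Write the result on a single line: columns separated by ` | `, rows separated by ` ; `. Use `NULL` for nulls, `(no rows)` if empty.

Collect distinct status values from orders.

archived ; paid ; returned ; shipped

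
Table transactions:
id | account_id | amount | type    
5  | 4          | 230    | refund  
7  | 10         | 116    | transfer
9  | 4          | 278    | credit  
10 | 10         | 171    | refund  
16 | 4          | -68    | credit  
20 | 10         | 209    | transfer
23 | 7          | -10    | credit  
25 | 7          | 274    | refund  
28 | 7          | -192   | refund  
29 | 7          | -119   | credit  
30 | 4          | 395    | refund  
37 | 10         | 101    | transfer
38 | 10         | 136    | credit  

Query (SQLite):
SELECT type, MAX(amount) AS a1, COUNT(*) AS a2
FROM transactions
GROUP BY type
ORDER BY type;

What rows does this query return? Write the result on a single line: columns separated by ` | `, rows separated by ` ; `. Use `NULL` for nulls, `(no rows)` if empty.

credit | 278 | 5 ; refund | 395 | 5 ; transfer | 209 | 3

Group transactions by type.
Per group compute: MAX(amount), COUNT(*).
  credit: ids {9, 16, 23, 29, 38} → MAX(amount)=278, COUNT(*)=5
  refund: ids {5, 10, 25, 28, 30} → MAX(amount)=395, COUNT(*)=5
  transfer: ids {7, 20, 37} → MAX(amount)=209, COUNT(*)=3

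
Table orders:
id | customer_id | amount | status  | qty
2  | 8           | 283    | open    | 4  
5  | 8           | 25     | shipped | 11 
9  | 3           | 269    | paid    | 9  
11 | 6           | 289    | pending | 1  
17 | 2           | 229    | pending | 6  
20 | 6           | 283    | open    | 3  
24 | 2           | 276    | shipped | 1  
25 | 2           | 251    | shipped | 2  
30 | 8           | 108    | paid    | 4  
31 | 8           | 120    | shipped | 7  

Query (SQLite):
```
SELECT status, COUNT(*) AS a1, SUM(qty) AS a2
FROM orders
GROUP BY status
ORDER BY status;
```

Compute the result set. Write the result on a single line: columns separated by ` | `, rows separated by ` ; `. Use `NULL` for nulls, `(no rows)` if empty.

Group orders by status.
Per group compute: COUNT(*), SUM(qty).
  open: ids {2, 20} → COUNT(*)=2, SUM(qty)=7
  paid: ids {9, 30} → COUNT(*)=2, SUM(qty)=13
  pending: ids {11, 17} → COUNT(*)=2, SUM(qty)=7
  shipped: ids {5, 24, 25, 31} → COUNT(*)=4, SUM(qty)=21

open | 2 | 7 ; paid | 2 | 13 ; pending | 2 | 7 ; shipped | 4 | 21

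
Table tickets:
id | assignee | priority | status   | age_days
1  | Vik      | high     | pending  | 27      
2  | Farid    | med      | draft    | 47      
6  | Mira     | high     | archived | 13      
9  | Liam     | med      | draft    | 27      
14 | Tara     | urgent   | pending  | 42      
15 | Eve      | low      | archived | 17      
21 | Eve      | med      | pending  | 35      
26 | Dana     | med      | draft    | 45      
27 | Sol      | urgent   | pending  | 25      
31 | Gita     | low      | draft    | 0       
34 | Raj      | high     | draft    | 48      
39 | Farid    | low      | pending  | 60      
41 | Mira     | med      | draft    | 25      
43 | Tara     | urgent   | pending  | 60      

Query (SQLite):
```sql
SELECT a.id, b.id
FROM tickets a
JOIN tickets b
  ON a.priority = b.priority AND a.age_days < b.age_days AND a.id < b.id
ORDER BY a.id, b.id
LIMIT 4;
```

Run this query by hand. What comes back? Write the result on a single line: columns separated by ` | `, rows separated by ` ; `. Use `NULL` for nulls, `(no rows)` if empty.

1 | 34 ; 6 | 34 ; 9 | 21 ; 9 | 26

Pairs (a,b) with same priority, a.age_days < b.age_days, a.id < b.id.
priority groups: high:{1,6,34} low:{15,31,39} med:{2,9,21,26,41} urgent:{14,27,43}
Ordered by (a.id, b.id); first 4.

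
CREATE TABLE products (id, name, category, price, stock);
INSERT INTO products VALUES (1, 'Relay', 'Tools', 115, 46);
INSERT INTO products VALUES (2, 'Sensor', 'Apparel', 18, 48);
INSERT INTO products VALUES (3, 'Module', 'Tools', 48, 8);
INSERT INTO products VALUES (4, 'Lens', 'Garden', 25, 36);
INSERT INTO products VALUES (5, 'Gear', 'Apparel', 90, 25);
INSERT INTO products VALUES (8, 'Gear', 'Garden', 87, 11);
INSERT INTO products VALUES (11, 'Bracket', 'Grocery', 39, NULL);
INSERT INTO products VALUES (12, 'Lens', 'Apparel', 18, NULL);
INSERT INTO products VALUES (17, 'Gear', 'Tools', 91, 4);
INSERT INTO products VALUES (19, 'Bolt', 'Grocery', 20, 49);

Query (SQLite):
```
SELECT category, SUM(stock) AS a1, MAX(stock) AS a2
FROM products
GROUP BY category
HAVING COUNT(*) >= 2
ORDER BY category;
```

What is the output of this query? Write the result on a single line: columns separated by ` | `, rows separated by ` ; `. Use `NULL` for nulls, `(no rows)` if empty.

Apparel | 73 | 48 ; Garden | 47 | 36 ; Grocery | 49 | 49 ; Tools | 58 | 46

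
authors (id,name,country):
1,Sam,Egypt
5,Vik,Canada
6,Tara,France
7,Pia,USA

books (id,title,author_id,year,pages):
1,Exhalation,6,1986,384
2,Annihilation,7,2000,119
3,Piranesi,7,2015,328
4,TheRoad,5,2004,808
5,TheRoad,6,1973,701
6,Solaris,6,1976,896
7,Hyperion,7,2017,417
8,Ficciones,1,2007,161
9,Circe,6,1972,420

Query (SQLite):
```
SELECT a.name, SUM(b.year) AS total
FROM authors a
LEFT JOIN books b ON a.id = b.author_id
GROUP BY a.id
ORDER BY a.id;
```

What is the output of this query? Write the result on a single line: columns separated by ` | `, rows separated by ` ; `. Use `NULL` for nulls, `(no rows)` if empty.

LEFT JOIN keeps every authors row; unmatched ones get NULL for books columns.
Group by authors.id and compute SUM(b.year). SUM over an all-NULL group is NULL.
  1: ids {8} → SUM(b.year)=2007
  5: ids {4} → SUM(b.year)=2004
  6: ids {1, 5, 6, 9} → SUM(b.year)=7907
  7: ids {2, 3, 7} → SUM(b.year)=6032

Sam | 2007 ; Vik | 2004 ; Tara | 7907 ; Pia | 6032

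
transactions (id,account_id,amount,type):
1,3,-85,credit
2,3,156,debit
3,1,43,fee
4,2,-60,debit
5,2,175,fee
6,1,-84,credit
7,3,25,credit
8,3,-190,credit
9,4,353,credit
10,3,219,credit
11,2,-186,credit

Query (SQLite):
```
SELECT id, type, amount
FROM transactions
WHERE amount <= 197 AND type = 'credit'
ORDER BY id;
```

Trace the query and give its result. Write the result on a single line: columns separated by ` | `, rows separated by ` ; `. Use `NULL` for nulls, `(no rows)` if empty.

1 | credit | -85 ; 6 | credit | -84 ; 7 | credit | 25 ; 8 | credit | -190 ; 11 | credit | -186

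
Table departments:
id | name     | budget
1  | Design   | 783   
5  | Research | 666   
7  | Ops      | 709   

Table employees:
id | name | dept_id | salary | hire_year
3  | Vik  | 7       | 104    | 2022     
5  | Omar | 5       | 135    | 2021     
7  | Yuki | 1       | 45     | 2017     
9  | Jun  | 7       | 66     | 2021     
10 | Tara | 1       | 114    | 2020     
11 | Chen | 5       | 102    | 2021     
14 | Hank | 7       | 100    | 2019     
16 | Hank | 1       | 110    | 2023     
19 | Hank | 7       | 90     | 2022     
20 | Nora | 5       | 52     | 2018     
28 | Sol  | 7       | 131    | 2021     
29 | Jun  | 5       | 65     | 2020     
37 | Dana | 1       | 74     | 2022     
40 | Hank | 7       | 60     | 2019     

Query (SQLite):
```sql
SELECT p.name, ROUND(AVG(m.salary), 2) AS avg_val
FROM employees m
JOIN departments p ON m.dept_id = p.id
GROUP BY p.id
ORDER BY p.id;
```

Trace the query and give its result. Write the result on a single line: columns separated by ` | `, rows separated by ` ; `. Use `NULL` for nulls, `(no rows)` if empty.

Join each employees row to its departments via dept_id.
Group joined rows by departments.id; compute ROUND(AVG(m.salary), 2) per group.
  1: ids {7, 10, 16, 37} → ROUND(AVG(m.salary), 2)=85.75
  5: ids {5, 11, 20, 29} → ROUND(AVG(m.salary), 2)=88.5
  7: ids {3, 9, 14, 19, 28, 40} → ROUND(AVG(m.salary), 2)=91.83

Design | 85.75 ; Research | 88.5 ; Ops | 91.83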